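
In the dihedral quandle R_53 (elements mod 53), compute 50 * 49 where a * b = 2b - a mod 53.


50 * 49 = 2*49 - 50 mod 53
= 98 - 50 mod 53
= 48 mod 53 = 48

48


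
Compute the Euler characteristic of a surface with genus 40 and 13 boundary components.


chi = 2 - 2g - b
= 2 - 2*40 - 13
= 2 - 80 - 13 = -91

-91


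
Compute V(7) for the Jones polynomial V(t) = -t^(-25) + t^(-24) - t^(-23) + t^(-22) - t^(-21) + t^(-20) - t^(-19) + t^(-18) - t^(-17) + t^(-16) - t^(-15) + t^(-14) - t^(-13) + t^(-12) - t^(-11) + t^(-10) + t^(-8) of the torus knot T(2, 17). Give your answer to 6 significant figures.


Substituting t = 7 into V(t) = -t^(-25) + t^(-24) - t^(-23) + t^(-22) - t^(-21) + t^(-20) - t^(-19) + t^(-18) - t^(-17) + t^(-16) - t^(-15) + t^(-14) - t^(-13) + t^(-12) - t^(-11) + t^(-10) + t^(-8):
  (-)t^(-25) = -7.45674e-22
  (+)t^(-24) = 5.21972e-21
  (-)t^(-23) = -3.6538e-20
  (+)t^(-22) = 2.55766e-19
  (-)t^(-21) = -1.79036e-18
  (+)t^(-20) = 1.25325e-17
  (-)t^(-19) = -8.77278e-17
  (+)t^(-18) = 6.14095e-16
  (-)t^(-17) = -4.29866e-15
  (+)t^(-16) = 3.00906e-14
  (-)t^(-15) = -2.10634e-13
  (+)t^(-14) = 1.47444e-12
  (-)t^(-13) = -1.03211e-11
  (+)t^(-12) = 7.22476e-11
  (-)t^(-11) = -5.05733e-10
  (+)t^(-10) = 3.54013e-09
  (+)t^(-8) = 1.73467e-07
Sum = (-7.45674e-22) + (5.21972e-21) + (-3.6538e-20) + (2.55766e-19) + (-1.79036e-18) + (1.25325e-17) + (-8.77278e-17) + (6.14095e-16) + (-4.29866e-15) + (3.00906e-14) + (-2.10634e-13) + (1.47444e-12) + (-1.03211e-11) + (7.22476e-11) + (-5.05733e-10) + (3.54013e-09) + (1.73467e-07)
= 1.765641421e-07
Rounded to 6 significant figures: 1.76564e-07

1.76564e-07


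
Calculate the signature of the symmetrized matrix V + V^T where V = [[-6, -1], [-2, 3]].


Step 1: V + V^T = [[-12, -3], [-3, 6]]
Step 2: trace = -6, det = -81
Step 3: Discriminant = (-6)^2 - 4*(-81) = 360
Step 4: Eigenvalues: 6.48683, -12.4868
Step 5: Signature = (# positive eigenvalues) - (# negative eigenvalues) = 0

0


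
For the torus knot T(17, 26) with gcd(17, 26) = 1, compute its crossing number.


For a torus knot T(p, q) with gcd(p,q)=1,
the crossing number is min(p*(q-1), q*(p-1)).
p*(q-1) = 17*25 = 425
q*(p-1) = 26*16 = 416
min(425, 416) = 416

416


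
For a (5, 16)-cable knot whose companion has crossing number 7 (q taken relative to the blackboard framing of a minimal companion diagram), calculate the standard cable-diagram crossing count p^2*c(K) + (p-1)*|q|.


Step 1: Each of the c(K) crossings of the companion diagram becomes p*p = p^2 crossings among the p parallel strands, and each of the |q| twists s_1 s_2 ... s_(p-1) adds (p-1) crossings.
  Crossings = p^2 * c(K) + (p-1)*|q|
Step 2: = 5^2 * 7 + (5-1)*16
Step 3: = 25*7 + 4*16
Step 4: = 175 + 64 = 239

239


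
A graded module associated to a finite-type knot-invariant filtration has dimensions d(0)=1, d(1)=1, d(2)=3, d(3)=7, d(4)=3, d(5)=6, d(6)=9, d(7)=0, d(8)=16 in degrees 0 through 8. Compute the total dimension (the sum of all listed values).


Total dimension = d(0) + d(1) + ... + d(8)
= 1 + 1 + 3 + 7 + 3 + 6 + 9 + 0 + 16
= 46

46


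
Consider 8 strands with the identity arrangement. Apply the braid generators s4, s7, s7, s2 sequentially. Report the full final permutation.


Starting with identity [1, 2, 3, 4, 5, 6, 7, 8].
Apply generators in sequence:
  After s4: [1, 2, 3, 5, 4, 6, 7, 8]
  After s7: [1, 2, 3, 5, 4, 6, 8, 7]
  After s7: [1, 2, 3, 5, 4, 6, 7, 8]
  After s2: [1, 3, 2, 5, 4, 6, 7, 8]
Final permutation: [1, 3, 2, 5, 4, 6, 7, 8]

[1, 3, 2, 5, 4, 6, 7, 8]


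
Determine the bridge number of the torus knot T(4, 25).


The bridge number of T(p,q) is min(p,q).
min(4, 25) = 4

4


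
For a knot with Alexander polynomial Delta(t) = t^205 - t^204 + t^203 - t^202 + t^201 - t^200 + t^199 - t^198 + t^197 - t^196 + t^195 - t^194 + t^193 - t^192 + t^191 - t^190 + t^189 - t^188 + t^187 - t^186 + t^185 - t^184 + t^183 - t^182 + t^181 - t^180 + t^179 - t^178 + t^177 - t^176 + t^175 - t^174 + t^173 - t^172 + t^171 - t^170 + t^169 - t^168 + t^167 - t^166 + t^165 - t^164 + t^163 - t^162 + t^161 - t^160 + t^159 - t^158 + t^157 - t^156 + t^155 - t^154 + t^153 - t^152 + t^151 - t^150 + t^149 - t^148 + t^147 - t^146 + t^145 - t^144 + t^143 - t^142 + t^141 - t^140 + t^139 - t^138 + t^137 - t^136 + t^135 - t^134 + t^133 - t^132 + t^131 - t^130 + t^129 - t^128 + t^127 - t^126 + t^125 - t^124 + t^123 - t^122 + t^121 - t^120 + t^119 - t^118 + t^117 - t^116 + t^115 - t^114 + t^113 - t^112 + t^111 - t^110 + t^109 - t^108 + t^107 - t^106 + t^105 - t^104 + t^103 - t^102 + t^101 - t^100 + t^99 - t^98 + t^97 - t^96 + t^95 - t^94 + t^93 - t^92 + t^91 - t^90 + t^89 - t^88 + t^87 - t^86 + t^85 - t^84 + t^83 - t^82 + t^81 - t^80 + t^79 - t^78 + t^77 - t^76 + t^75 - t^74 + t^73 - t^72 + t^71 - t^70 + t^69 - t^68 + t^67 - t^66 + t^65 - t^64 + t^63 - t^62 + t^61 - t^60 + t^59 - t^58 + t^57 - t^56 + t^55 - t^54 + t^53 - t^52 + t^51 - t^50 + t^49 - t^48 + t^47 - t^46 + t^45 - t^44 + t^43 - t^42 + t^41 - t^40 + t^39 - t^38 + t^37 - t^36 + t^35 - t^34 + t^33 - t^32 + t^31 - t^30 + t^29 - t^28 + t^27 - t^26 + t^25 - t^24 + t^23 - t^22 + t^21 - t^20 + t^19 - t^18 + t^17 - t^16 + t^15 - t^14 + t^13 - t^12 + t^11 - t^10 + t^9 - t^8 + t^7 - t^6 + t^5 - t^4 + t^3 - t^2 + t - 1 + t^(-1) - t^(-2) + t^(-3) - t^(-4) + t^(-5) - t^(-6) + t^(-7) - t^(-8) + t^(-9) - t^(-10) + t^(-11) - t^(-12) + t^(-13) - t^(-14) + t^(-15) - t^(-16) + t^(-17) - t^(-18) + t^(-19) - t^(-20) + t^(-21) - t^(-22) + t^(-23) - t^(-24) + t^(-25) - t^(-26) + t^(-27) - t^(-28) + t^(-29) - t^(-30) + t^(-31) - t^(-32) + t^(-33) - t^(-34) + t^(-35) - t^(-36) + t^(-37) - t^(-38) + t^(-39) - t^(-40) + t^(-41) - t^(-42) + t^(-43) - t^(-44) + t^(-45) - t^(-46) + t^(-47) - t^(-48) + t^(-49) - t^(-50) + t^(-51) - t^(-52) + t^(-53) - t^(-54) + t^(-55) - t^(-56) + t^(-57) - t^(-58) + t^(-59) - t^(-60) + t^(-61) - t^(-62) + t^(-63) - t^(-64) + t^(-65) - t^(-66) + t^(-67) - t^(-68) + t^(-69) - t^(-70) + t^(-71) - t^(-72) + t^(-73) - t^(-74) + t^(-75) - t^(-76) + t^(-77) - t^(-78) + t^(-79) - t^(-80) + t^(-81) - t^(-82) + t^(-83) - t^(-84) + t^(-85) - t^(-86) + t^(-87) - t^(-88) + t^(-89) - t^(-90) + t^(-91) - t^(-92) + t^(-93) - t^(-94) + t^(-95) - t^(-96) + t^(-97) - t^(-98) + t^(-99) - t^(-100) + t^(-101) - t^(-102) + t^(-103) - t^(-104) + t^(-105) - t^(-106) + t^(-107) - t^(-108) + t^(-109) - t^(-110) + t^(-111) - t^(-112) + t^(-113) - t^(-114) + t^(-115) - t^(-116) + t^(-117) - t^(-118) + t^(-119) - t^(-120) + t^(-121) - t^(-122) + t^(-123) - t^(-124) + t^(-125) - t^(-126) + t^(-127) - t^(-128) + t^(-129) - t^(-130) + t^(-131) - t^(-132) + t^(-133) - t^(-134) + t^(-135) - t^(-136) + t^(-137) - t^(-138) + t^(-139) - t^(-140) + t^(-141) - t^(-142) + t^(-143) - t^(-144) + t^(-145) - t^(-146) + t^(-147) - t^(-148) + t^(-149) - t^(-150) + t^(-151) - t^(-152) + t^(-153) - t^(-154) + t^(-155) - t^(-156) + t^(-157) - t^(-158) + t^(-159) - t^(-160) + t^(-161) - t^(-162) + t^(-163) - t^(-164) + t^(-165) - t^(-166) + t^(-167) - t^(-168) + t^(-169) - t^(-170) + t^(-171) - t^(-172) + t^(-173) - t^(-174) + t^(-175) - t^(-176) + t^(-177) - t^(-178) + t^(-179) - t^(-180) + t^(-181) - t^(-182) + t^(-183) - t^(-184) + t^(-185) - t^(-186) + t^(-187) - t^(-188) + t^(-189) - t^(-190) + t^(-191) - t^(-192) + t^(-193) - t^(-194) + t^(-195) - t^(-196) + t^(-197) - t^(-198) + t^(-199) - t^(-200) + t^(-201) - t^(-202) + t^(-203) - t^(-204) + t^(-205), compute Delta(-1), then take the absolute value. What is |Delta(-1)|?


Step 1: The polynomial has 411 terms with alternating signs, exponents from 205 down to -205.
Step 2: Substitute t = -1. The i-th term has coefficient (-1)^i and exponent (m-i),
  so its value is (-1)^i * (-1)^(m-i) = (-1)^m = -1 for every i.
Step 3: All 411 terms equal -1, so Delta(-1) = 411 * (-1) = -411
Step 4: |Delta(-1)| = 411

411


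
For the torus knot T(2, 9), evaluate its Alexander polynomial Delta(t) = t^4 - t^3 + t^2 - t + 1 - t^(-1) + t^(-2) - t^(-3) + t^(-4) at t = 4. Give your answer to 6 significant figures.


Substituting t = 4 into Delta(t) = t^4 - t^3 + t^2 - t + 1 - t^(-1) + t^(-2) - t^(-3) + t^(-4):
Term values: (256) + (-64) + (16) + (-4) + (1) + (-0.25) + (0.0625) + (-0.015625) + (0.00390625)
Sum = 204.8007812
Rounded to 6 significant figures: 204.801

204.801


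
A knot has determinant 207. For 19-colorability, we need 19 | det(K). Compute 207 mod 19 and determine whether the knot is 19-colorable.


Step 1: A knot is p-colorable if and only if p divides its determinant.
Step 2: Compute 207 mod 19.
207 = 10 * 19 + 17
Step 3: 207 mod 19 = 17
Step 4: The knot is 19-colorable: no

17


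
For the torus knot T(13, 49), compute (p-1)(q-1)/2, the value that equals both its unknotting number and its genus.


For a torus knot T(p,q), both the unknotting number and genus equal (p-1)(q-1)/2.
= (13-1)(49-1)/2
= 12*48/2
= 576/2 = 288

288


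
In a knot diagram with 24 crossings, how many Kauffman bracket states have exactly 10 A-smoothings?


We choose which 10 of 24 crossings get A-smoothings.
C(24, 10) = 24! / (10! * 14!)
= 1961256

1961256


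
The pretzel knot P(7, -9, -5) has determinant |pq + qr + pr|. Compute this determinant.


Step 1: Compute pq + qr + pr.
pq = 7*(-9) = -63
qr = (-9)*(-5) = 45
pr = 7*(-5) = -35
pq + qr + pr = -63 + 45 + (-35) = -53
Step 2: Take absolute value.
det(P(7,-9,-5)) = |-53| = 53

53


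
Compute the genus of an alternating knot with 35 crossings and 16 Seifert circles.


For alternating knots, g = (c - s + 1)/2.
= (35 - 16 + 1)/2
= 20/2 = 10

10


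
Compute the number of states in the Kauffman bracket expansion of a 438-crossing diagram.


Each crossing contributes 2 choices (A-smoothing or B-smoothing).
Total states = 2^438 = 709803441694928604052074031140629428079727891296209043243642772637343054798240159498233447962659731992932150006119314388217384402944

709803441694928604052074031140629428079727891296209043243642772637343054798240159498233447962659731992932150006119314388217384402944


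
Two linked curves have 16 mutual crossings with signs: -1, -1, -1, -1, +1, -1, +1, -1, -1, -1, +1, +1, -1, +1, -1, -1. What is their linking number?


Step 1: Count positive crossings: 5
Step 2: Count negative crossings: 11
Step 3: Sum of signs = 5 - 11 = -6
Step 4: Linking number = sum/2 = -6/2 = -3

-3


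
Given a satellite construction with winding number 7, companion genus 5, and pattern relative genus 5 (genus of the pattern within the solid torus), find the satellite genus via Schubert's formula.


Schubert: g(satellite) = g_rel(pattern) + |winding| * g(companion),
where g_rel(pattern) is the genus of the pattern relative to the solid torus.
= 5 + 7 * 5
= 5 + 35 = 40

40


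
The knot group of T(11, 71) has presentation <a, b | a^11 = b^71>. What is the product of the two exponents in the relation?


The relation is a^11 = b^71.
Product of exponents = 11 * 71
= 781

781


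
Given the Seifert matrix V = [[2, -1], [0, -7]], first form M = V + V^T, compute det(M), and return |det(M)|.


Step 1: Form V + V^T where V = [[2, -1], [0, -7]]
  V^T = [[2, 0], [-1, -7]]
  V + V^T = [[4, -1], [-1, -14]]
Step 2: det(V + V^T) = 4*(-14) - (-1)*(-1)
  = -56 - 1 = -57
Step 3: Knot determinant = |det(V + V^T)| = |-57| = 57

57


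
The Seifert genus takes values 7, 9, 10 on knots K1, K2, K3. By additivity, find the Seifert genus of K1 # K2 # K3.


The Seifert genus is additive under connected sum.
Seifert genus(K1 # K2 # K3) = (7) + (9) + (10)
= 26

26


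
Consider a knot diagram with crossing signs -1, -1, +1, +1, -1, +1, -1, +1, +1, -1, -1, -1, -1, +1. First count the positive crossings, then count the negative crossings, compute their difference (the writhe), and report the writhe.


Step 1: Count positive crossings (+1).
Positive crossings: 6
Step 2: Count negative crossings (-1).
Negative crossings: 8
Step 3: Writhe = (positive) - (negative)
w = 6 - 8 = -2
Step 4: |w| = 2, and w is negative

-2


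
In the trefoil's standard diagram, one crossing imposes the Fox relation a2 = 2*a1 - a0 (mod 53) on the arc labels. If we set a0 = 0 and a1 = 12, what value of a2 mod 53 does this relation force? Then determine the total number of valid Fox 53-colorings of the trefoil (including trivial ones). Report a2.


Step 1: Apply the given crossing relation 2*a1 - a0 - a2 = 0 (mod 53).
  a2 = 2*a1 - a0 mod 53
  a2 = 2*12 - 0 mod 53
  a2 = 24 - 0 mod 53
  a2 = 24 mod 53 = 24
Step 2: The trefoil has determinant 3.
  Number of Fox p-colorings (p prime) is p^2 if p = 3, else p.
  Since 53 does not divide 3, only trivial (constant) colorings exist.
  (So the trial a0 = 0, a1 = 12 with a0 != a1 does NOT extend to a valid coloring of the whole trefoil: the other two crossing relations require 3*(a1 - a0) = 0 (mod 53), which fails.)
  Total colorings = 53
Step 3: a2 = 24, total Fox 53-colorings = 53

24


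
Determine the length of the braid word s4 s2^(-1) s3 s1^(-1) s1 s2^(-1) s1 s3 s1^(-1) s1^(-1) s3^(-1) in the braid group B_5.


The word length counts the number of generators (including inverses).
Listing each generator: s4, s2^(-1), s3, s1^(-1), s1, s2^(-1), s1, s3, s1^(-1), s1^(-1), s3^(-1)
There are 11 generators in this braid word.

11


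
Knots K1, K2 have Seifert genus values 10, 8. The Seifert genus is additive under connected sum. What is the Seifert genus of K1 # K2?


The Seifert genus is additive under connected sum.
Seifert genus(K1 # K2) = (10) + (8)
= 18

18


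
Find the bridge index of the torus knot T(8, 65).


The bridge number of T(p,q) is min(p,q).
min(8, 65) = 8

8


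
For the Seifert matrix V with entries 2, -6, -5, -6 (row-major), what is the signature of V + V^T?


Step 1: V + V^T = [[4, -11], [-11, -12]]
Step 2: trace = -8, det = -169
Step 3: Discriminant = (-8)^2 - 4*(-169) = 740
Step 4: Eigenvalues: 9.60147, -17.6015
Step 5: Signature = (# positive eigenvalues) - (# negative eigenvalues) = 0

0


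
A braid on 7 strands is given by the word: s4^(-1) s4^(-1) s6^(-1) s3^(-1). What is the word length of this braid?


The word length counts the number of generators (including inverses).
Listing each generator: s4^(-1), s4^(-1), s6^(-1), s3^(-1)
There are 4 generators in this braid word.

4


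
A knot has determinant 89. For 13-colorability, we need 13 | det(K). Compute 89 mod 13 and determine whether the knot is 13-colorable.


Step 1: A knot is p-colorable if and only if p divides its determinant.
Step 2: Compute 89 mod 13.
89 = 6 * 13 + 11
Step 3: 89 mod 13 = 11
Step 4: The knot is 13-colorable: no

11


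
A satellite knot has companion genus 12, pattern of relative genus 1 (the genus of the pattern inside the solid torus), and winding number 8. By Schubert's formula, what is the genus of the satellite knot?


Schubert: g(satellite) = g_rel(pattern) + |winding| * g(companion),
where g_rel(pattern) is the genus of the pattern relative to the solid torus.
= 1 + 8 * 12
= 1 + 96 = 97

97


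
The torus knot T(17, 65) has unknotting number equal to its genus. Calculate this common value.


For a torus knot T(p,q), both the unknotting number and genus equal (p-1)(q-1)/2.
= (17-1)(65-1)/2
= 16*64/2
= 1024/2 = 512

512


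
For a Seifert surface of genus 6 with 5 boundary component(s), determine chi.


chi = 2 - 2g - b
= 2 - 2*6 - 5
= 2 - 12 - 5 = -15

-15


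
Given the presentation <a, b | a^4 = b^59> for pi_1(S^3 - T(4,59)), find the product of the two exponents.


The relation is a^4 = b^59.
Product of exponents = 4 * 59
= 236

236


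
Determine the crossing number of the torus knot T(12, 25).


For a torus knot T(p, q) with gcd(p,q)=1,
the crossing number is min(p*(q-1), q*(p-1)).
p*(q-1) = 12*24 = 288
q*(p-1) = 25*11 = 275
min(288, 275) = 275

275


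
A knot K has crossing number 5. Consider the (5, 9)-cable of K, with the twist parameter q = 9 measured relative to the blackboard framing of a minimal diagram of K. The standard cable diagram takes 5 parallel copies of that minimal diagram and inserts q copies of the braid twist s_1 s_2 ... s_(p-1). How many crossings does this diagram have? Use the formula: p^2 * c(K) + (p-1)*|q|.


Step 1: Each of the c(K) crossings of the companion diagram becomes p*p = p^2 crossings among the p parallel strands, and each of the |q| twists s_1 s_2 ... s_(p-1) adds (p-1) crossings.
  Crossings = p^2 * c(K) + (p-1)*|q|
Step 2: = 5^2 * 5 + (5-1)*9
Step 3: = 25*5 + 4*9
Step 4: = 125 + 36 = 161

161


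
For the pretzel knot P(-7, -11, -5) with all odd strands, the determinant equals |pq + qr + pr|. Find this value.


Step 1: Compute pq + qr + pr.
pq = (-7)*(-11) = 77
qr = (-11)*(-5) = 55
pr = (-7)*(-5) = 35
pq + qr + pr = 77 + 55 + 35 = 167
Step 2: Take absolute value.
det(P(-7,-11,-5)) = |167| = 167

167


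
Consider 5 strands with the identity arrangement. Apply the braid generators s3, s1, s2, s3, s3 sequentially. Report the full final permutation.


Starting with identity [1, 2, 3, 4, 5].
Apply generators in sequence:
  After s3: [1, 2, 4, 3, 5]
  After s1: [2, 1, 4, 3, 5]
  After s2: [2, 4, 1, 3, 5]
  After s3: [2, 4, 3, 1, 5]
  After s3: [2, 4, 1, 3, 5]
Final permutation: [2, 4, 1, 3, 5]

[2, 4, 1, 3, 5]


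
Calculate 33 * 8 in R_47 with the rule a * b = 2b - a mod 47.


33 * 8 = 2*8 - 33 mod 47
= 16 - 33 mod 47
= -17 mod 47 = 30

30


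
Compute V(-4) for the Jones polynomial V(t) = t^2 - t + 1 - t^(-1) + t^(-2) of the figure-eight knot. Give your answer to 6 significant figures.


Substituting t = -4 into V(t) = t^2 - t + 1 - t^(-1) + t^(-2):
  (+)t^(2) = 16
  (-)t^(1) = 4
  (+)t^(0) = 1
  (-)t^(-1) = 0.25
  (+)t^(-2) = 0.0625
Sum = (16) + (4) + (1) + (0.25) + (0.0625)
= 21.3125
Rounded to 6 significant figures: 21.3125

21.3125


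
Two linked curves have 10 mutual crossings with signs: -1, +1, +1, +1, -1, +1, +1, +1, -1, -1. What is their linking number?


Step 1: Count positive crossings: 6
Step 2: Count negative crossings: 4
Step 3: Sum of signs = 6 - 4 = 2
Step 4: Linking number = sum/2 = 2/2 = 1

1


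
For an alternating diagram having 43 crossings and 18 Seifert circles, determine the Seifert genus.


For alternating knots, g = (c - s + 1)/2.
= (43 - 18 + 1)/2
= 26/2 = 13

13


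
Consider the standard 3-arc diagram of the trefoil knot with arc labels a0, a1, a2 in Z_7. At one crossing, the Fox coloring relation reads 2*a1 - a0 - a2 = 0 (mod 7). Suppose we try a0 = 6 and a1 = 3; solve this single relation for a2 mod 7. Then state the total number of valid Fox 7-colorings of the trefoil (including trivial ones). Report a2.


Step 1: Apply the given crossing relation 2*a1 - a0 - a2 = 0 (mod 7).
  a2 = 2*a1 - a0 mod 7
  a2 = 2*3 - 6 mod 7
  a2 = 6 - 6 mod 7
  a2 = 0 mod 7 = 0
Step 2: The trefoil has determinant 3.
  Number of Fox p-colorings (p prime) is p^2 if p = 3, else p.
  Since 7 does not divide 3, only trivial (constant) colorings exist.
  (So the trial a0 = 6, a1 = 3 with a0 != a1 does NOT extend to a valid coloring of the whole trefoil: the other two crossing relations require 3*(a1 - a0) = 0 (mod 7), which fails.)
  Total colorings = 7
Step 3: a2 = 0, total Fox 7-colorings = 7

0


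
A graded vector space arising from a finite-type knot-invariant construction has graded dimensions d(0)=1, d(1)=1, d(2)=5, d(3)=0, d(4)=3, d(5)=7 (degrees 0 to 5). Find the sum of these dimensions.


Total dimension = d(0) + d(1) + ... + d(5)
= 1 + 1 + 5 + 0 + 3 + 7
= 17

17


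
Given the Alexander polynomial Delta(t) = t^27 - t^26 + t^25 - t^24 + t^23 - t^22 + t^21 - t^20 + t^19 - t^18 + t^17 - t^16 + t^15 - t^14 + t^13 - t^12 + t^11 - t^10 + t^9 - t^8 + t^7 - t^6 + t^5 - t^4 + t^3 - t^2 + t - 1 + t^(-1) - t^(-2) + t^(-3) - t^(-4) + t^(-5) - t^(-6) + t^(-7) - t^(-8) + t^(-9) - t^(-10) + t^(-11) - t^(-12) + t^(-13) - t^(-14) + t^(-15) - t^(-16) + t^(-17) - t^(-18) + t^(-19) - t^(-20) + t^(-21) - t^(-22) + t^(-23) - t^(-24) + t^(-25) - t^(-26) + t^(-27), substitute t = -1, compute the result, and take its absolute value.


Step 1: The polynomial has 55 terms with alternating signs, exponents from 27 down to -27.
Step 2: Substitute t = -1. The i-th term has coefficient (-1)^i and exponent (m-i),
  so its value is (-1)^i * (-1)^(m-i) = (-1)^m = -1 for every i.
Step 3: All 55 terms equal -1, so Delta(-1) = 55 * (-1) = -55
Step 4: |Delta(-1)| = 55

55


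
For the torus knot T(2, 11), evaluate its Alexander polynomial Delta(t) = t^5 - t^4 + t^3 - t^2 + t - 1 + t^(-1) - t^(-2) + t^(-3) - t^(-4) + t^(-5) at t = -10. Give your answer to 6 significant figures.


Substituting t = -10 into Delta(t) = t^5 - t^4 + t^3 - t^2 + t - 1 + t^(-1) - t^(-2) + t^(-3) - t^(-4) + t^(-5):
Term values: (-100000) + (-10000) + (-1000) + (-100) + (-10) + (-1) + (-0.1) + (-0.01) + (-0.001) + (-0.0001) + (-1e-05)
Sum = -111111.1111
Rounded to 6 significant figures: -111111

-111111


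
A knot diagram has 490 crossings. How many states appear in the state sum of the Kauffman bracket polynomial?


Each crossing contributes 2 choices (A-smoothing or B-smoothing).
Total states = 2^490 = 3196670515523576044934755563308202297086564498088930458479776726656380660551439995003193449537015778467662777468320381844938727095591204153641140224

3196670515523576044934755563308202297086564498088930458479776726656380660551439995003193449537015778467662777468320381844938727095591204153641140224


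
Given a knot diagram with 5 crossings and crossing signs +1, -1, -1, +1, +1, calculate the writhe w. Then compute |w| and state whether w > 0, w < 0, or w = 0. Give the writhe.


Step 1: Count positive crossings (+1).
Positive crossings: 3
Step 2: Count negative crossings (-1).
Negative crossings: 2
Step 3: Writhe = (positive) - (negative)
w = 3 - 2 = 1
Step 4: |w| = 1, and w is positive

1


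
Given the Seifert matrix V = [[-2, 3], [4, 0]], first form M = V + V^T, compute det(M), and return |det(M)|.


Step 1: Form V + V^T where V = [[-2, 3], [4, 0]]
  V^T = [[-2, 4], [3, 0]]
  V + V^T = [[-4, 7], [7, 0]]
Step 2: det(V + V^T) = (-4)*0 - 7*7
  = 0 - 49 = -49
Step 3: Knot determinant = |det(V + V^T)| = |-49| = 49

49


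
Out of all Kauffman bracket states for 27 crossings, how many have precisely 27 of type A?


We choose which 27 of 27 crossings get A-smoothings.
C(27, 27) = 27! / (27! * 0!)
= 1

1


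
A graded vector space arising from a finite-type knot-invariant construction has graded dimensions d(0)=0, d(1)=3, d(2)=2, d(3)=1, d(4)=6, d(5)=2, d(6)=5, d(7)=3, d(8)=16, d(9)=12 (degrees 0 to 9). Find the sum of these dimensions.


Total dimension = d(0) + d(1) + ... + d(9)
= 0 + 3 + 2 + 1 + 6 + 2 + 5 + 3 + 16 + 12
= 50

50


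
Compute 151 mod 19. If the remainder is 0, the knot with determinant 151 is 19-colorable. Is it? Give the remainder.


Step 1: A knot is p-colorable if and only if p divides its determinant.
Step 2: Compute 151 mod 19.
151 = 7 * 19 + 18
Step 3: 151 mod 19 = 18
Step 4: The knot is 19-colorable: no

18


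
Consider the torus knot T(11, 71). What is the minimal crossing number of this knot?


For a torus knot T(p, q) with gcd(p,q)=1,
the crossing number is min(p*(q-1), q*(p-1)).
p*(q-1) = 11*70 = 770
q*(p-1) = 71*10 = 710
min(770, 710) = 710

710


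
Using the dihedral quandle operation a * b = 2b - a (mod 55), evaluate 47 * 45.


47 * 45 = 2*45 - 47 mod 55
= 90 - 47 mod 55
= 43 mod 55 = 43

43


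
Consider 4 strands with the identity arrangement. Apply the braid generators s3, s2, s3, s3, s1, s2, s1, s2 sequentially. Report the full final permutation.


Starting with identity [1, 2, 3, 4].
Apply generators in sequence:
  After s3: [1, 2, 4, 3]
  After s2: [1, 4, 2, 3]
  After s3: [1, 4, 3, 2]
  After s3: [1, 4, 2, 3]
  After s1: [4, 1, 2, 3]
  After s2: [4, 2, 1, 3]
  After s1: [2, 4, 1, 3]
  After s2: [2, 1, 4, 3]
Final permutation: [2, 1, 4, 3]

[2, 1, 4, 3]


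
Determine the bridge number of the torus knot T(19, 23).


The bridge number of T(p,q) is min(p,q).
min(19, 23) = 19

19


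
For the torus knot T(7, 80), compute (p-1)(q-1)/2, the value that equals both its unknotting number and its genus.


For a torus knot T(p,q), both the unknotting number and genus equal (p-1)(q-1)/2.
= (7-1)(80-1)/2
= 6*79/2
= 474/2 = 237

237


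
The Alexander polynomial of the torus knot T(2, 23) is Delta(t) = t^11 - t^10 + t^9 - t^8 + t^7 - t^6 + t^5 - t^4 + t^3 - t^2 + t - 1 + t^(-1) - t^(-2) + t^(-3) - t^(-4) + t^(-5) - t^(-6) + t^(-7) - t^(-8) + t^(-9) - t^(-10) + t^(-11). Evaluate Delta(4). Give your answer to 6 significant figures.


Substituting t = 4 into Delta(t) = t^11 - t^10 + t^9 - t^8 + t^7 - t^6 + t^5 - t^4 + t^3 - t^2 + t - 1 + t^(-1) - t^(-2) + t^(-3) - t^(-4) + t^(-5) - t^(-6) + t^(-7) - t^(-8) + t^(-9) - t^(-10) + t^(-11):
Term values: (4194304) + (-1048576) + (262144) + (-65536) + (16384) + (-4096) + (1024) + (-256) + (64) + (-16) + (4) + (-1) + (0.25) + (-0.0625) + (0.015625) + (-0.00390625) + (0.000976562) + (-0.000244141) + (6.10352e-05) + (-1.52588e-05) + (3.8147e-06) + (-9.53674e-07) + (2.38419e-07)
Sum = 3355443.2
Rounded to 6 significant figures: 3.35544e+06

3.35544e+06


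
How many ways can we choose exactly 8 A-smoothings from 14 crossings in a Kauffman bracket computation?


We choose which 8 of 14 crossings get A-smoothings.
C(14, 8) = 14! / (8! * 6!)
= 3003

3003


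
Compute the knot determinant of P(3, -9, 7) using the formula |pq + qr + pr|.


Step 1: Compute pq + qr + pr.
pq = 3*(-9) = -27
qr = (-9)*7 = -63
pr = 3*7 = 21
pq + qr + pr = -27 + (-63) + 21 = -69
Step 2: Take absolute value.
det(P(3,-9,7)) = |-69| = 69

69


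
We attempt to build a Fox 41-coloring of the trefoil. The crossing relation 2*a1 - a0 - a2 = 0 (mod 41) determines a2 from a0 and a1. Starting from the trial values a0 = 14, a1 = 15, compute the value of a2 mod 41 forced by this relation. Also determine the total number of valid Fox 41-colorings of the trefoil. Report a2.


Step 1: Apply the given crossing relation 2*a1 - a0 - a2 = 0 (mod 41).
  a2 = 2*a1 - a0 mod 41
  a2 = 2*15 - 14 mod 41
  a2 = 30 - 14 mod 41
  a2 = 16 mod 41 = 16
Step 2: The trefoil has determinant 3.
  Number of Fox p-colorings (p prime) is p^2 if p = 3, else p.
  Since 41 does not divide 3, only trivial (constant) colorings exist.
  (So the trial a0 = 14, a1 = 15 with a0 != a1 does NOT extend to a valid coloring of the whole trefoil: the other two crossing relations require 3*(a1 - a0) = 0 (mod 41), which fails.)
  Total colorings = 41
Step 3: a2 = 16, total Fox 41-colorings = 41

16


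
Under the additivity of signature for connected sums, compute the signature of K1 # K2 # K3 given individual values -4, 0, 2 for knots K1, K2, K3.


The signature is additive under connected sum.
signature(K1 # K2 # K3) = (-4) + (0) + (2)
= -2

-2


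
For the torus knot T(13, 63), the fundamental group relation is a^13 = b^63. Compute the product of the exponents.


The relation is a^13 = b^63.
Product of exponents = 13 * 63
= 819

819


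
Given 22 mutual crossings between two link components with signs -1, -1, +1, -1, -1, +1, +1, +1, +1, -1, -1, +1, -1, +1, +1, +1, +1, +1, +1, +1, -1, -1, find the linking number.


Step 1: Count positive crossings: 13
Step 2: Count negative crossings: 9
Step 3: Sum of signs = 13 - 9 = 4
Step 4: Linking number = sum/2 = 4/2 = 2

2


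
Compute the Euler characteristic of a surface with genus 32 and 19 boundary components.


chi = 2 - 2g - b
= 2 - 2*32 - 19
= 2 - 64 - 19 = -81

-81


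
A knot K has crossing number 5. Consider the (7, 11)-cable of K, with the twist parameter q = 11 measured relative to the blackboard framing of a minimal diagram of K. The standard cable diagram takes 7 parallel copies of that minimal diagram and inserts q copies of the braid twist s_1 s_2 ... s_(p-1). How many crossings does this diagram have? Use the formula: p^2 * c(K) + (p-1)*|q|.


Step 1: Each of the c(K) crossings of the companion diagram becomes p*p = p^2 crossings among the p parallel strands, and each of the |q| twists s_1 s_2 ... s_(p-1) adds (p-1) crossings.
  Crossings = p^2 * c(K) + (p-1)*|q|
Step 2: = 7^2 * 5 + (7-1)*11
Step 3: = 49*5 + 6*11
Step 4: = 245 + 66 = 311

311


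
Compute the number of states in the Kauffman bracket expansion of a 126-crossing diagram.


Each crossing contributes 2 choices (A-smoothing or B-smoothing).
Total states = 2^126 = 85070591730234615865843651857942052864

85070591730234615865843651857942052864


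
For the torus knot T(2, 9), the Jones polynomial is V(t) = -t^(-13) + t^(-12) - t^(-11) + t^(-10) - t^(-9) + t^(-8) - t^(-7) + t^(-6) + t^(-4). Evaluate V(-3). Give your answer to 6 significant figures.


Substituting t = -3 into V(t) = -t^(-13) + t^(-12) - t^(-11) + t^(-10) - t^(-9) + t^(-8) - t^(-7) + t^(-6) + t^(-4):
  (-)t^(-13) = 6.27225e-07
  (+)t^(-12) = 1.88168e-06
  (-)t^(-11) = 5.64503e-06
  (+)t^(-10) = 1.69351e-05
  (-)t^(-9) = 5.08053e-05
  (+)t^(-8) = 0.000152416
  (-)t^(-7) = 0.000457247
  (+)t^(-6) = 0.00137174
  (+)t^(-4) = 0.0123457
Sum = (6.27225e-07) + (1.88168e-06) + (5.64503e-06) + (1.69351e-05) + (5.08053e-05) + (0.000152416) + (0.000457247) + (0.00137174) + (0.0123457)
= 0.01440297857
Rounded to 6 significant figures: 0.014403

0.014403


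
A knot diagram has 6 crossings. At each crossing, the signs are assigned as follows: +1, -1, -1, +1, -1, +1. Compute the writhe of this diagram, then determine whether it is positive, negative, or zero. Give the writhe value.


Step 1: Count positive crossings (+1).
Positive crossings: 3
Step 2: Count negative crossings (-1).
Negative crossings: 3
Step 3: Writhe = (positive) - (negative)
w = 3 - 3 = 0
Step 4: |w| = 0, and w is zero

0


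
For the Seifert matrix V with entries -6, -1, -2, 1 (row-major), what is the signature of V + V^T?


Step 1: V + V^T = [[-12, -3], [-3, 2]]
Step 2: trace = -10, det = -33
Step 3: Discriminant = (-10)^2 - 4*(-33) = 232
Step 4: Eigenvalues: 2.61577, -12.6158
Step 5: Signature = (# positive eigenvalues) - (# negative eigenvalues) = 0

0


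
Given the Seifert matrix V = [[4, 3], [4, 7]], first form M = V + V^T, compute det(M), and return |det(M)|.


Step 1: Form V + V^T where V = [[4, 3], [4, 7]]
  V^T = [[4, 4], [3, 7]]
  V + V^T = [[8, 7], [7, 14]]
Step 2: det(V + V^T) = 8*14 - 7*7
  = 112 - 49 = 63
Step 3: Knot determinant = |det(V + V^T)| = |63| = 63

63


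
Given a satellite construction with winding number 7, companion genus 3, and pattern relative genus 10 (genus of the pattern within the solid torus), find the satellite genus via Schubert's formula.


Schubert: g(satellite) = g_rel(pattern) + |winding| * g(companion),
where g_rel(pattern) is the genus of the pattern relative to the solid torus.
= 10 + 7 * 3
= 10 + 21 = 31

31


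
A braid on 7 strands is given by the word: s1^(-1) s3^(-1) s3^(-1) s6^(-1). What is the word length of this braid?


The word length counts the number of generators (including inverses).
Listing each generator: s1^(-1), s3^(-1), s3^(-1), s6^(-1)
There are 4 generators in this braid word.

4


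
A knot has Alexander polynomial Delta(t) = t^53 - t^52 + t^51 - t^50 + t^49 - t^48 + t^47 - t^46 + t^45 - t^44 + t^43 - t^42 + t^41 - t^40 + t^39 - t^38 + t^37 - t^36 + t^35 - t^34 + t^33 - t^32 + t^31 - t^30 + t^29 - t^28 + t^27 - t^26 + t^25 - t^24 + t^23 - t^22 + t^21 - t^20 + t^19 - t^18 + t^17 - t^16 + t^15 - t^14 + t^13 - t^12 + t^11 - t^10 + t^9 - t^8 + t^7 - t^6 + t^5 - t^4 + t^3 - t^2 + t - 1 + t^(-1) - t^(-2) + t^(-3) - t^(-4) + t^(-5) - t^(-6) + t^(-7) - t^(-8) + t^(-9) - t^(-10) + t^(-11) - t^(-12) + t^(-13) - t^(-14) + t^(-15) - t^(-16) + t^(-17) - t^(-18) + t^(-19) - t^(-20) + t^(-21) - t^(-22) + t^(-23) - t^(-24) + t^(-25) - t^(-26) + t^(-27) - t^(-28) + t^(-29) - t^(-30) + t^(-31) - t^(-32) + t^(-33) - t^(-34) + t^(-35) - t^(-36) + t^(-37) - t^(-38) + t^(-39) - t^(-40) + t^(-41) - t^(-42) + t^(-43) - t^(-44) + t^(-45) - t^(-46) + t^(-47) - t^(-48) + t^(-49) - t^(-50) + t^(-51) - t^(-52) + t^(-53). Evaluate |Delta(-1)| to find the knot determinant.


Step 1: The polynomial has 107 terms with alternating signs, exponents from 53 down to -53.
Step 2: Substitute t = -1. The i-th term has coefficient (-1)^i and exponent (m-i),
  so its value is (-1)^i * (-1)^(m-i) = (-1)^m = -1 for every i.
Step 3: All 107 terms equal -1, so Delta(-1) = 107 * (-1) = -107
Step 4: |Delta(-1)| = 107

107


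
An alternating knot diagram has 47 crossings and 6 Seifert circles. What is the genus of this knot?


For alternating knots, g = (c - s + 1)/2.
= (47 - 6 + 1)/2
= 42/2 = 21

21


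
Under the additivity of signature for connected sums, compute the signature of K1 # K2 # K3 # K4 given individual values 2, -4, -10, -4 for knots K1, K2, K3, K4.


The signature is additive under connected sum.
signature(K1 # K2 # K3 # K4) = (2) + (-4) + (-10) + (-4)
= -16

-16


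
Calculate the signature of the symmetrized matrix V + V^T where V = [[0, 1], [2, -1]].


Step 1: V + V^T = [[0, 3], [3, -2]]
Step 2: trace = -2, det = -9
Step 3: Discriminant = (-2)^2 - 4*(-9) = 40
Step 4: Eigenvalues: 2.16228, -4.16228
Step 5: Signature = (# positive eigenvalues) - (# negative eigenvalues) = 0

0


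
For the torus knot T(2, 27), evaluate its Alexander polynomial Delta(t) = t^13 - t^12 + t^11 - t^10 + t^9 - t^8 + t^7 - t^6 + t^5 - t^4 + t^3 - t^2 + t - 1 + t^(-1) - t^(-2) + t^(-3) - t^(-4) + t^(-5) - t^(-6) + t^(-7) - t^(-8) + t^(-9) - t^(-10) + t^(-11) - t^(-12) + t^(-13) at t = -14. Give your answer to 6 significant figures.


Substituting t = -14 into Delta(t) = t^13 - t^12 + t^11 - t^10 + t^9 - t^8 + t^7 - t^6 + t^5 - t^4 + t^3 - t^2 + t - 1 + t^(-1) - t^(-2) + t^(-3) - t^(-4) + t^(-5) - t^(-6) + t^(-7) - t^(-8) + t^(-9) - t^(-10) + t^(-11) - t^(-12) + t^(-13):
Term values: (-793714773254144) + (-56693912375296) + (-4049565169664) + (-289254654976) + (-20661046784) + (-1475789056) + (-105413504) + (-7529536) + (-537824) + (-38416) + (-2744) + (-196) + (-14) + (-1) + (-0.0714286) + (-0.00510204) + (-0.000364431) + (-2.60308e-05) + (-1.85934e-06) + (-1.3281e-07) + (-9.48645e-09) + (-6.77604e-10) + (-4.84003e-11) + (-3.45716e-12) + (-2.4694e-13) + (-1.76386e-14) + (-1.2599e-15)
Sum = -8.547697558e+14
Rounded to 6 significant figures: -8.5477e+14

-8.5477e+14


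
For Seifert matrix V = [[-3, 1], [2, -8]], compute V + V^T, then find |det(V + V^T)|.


Step 1: Form V + V^T where V = [[-3, 1], [2, -8]]
  V^T = [[-3, 2], [1, -8]]
  V + V^T = [[-6, 3], [3, -16]]
Step 2: det(V + V^T) = (-6)*(-16) - 3*3
  = 96 - 9 = 87
Step 3: Knot determinant = |det(V + V^T)| = |87| = 87

87


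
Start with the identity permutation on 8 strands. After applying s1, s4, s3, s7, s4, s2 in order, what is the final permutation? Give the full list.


Starting with identity [1, 2, 3, 4, 5, 6, 7, 8].
Apply generators in sequence:
  After s1: [2, 1, 3, 4, 5, 6, 7, 8]
  After s4: [2, 1, 3, 5, 4, 6, 7, 8]
  After s3: [2, 1, 5, 3, 4, 6, 7, 8]
  After s7: [2, 1, 5, 3, 4, 6, 8, 7]
  After s4: [2, 1, 5, 4, 3, 6, 8, 7]
  After s2: [2, 5, 1, 4, 3, 6, 8, 7]
Final permutation: [2, 5, 1, 4, 3, 6, 8, 7]

[2, 5, 1, 4, 3, 6, 8, 7]


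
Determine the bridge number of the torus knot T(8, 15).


The bridge number of T(p,q) is min(p,q).
min(8, 15) = 8

8


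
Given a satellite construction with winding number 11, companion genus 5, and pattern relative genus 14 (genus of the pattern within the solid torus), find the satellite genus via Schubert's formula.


Schubert: g(satellite) = g_rel(pattern) + |winding| * g(companion),
where g_rel(pattern) is the genus of the pattern relative to the solid torus.
= 14 + 11 * 5
= 14 + 55 = 69

69


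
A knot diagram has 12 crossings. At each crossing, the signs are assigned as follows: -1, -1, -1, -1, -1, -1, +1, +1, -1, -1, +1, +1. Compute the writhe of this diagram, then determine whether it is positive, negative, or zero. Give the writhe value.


Step 1: Count positive crossings (+1).
Positive crossings: 4
Step 2: Count negative crossings (-1).
Negative crossings: 8
Step 3: Writhe = (positive) - (negative)
w = 4 - 8 = -4
Step 4: |w| = 4, and w is negative

-4


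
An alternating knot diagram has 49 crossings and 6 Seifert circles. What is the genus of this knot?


For alternating knots, g = (c - s + 1)/2.
= (49 - 6 + 1)/2
= 44/2 = 22

22


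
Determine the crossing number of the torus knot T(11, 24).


For a torus knot T(p, q) with gcd(p,q)=1,
the crossing number is min(p*(q-1), q*(p-1)).
p*(q-1) = 11*23 = 253
q*(p-1) = 24*10 = 240
min(253, 240) = 240

240


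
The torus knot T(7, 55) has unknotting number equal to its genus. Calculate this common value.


For a torus knot T(p,q), both the unknotting number and genus equal (p-1)(q-1)/2.
= (7-1)(55-1)/2
= 6*54/2
= 324/2 = 162

162


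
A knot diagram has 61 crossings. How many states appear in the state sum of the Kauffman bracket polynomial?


Each crossing contributes 2 choices (A-smoothing or B-smoothing).
Total states = 2^61 = 2305843009213693952

2305843009213693952


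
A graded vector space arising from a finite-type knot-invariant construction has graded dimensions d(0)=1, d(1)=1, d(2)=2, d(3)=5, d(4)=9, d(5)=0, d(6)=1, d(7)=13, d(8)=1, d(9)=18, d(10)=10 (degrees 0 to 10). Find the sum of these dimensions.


Total dimension = d(0) + d(1) + ... + d(10)
= 1 + 1 + 2 + 5 + 9 + 0 + 1 + 13 + 1 + 18 + 10
= 61

61


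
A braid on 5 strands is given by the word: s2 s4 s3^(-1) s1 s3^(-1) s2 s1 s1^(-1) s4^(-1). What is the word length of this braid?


The word length counts the number of generators (including inverses).
Listing each generator: s2, s4, s3^(-1), s1, s3^(-1), s2, s1, s1^(-1), s4^(-1)
There are 9 generators in this braid word.

9


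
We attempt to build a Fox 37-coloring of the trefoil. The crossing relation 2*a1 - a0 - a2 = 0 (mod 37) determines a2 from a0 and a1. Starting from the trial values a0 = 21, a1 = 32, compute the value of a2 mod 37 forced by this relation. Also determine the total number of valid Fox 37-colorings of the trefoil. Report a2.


Step 1: Apply the given crossing relation 2*a1 - a0 - a2 = 0 (mod 37).
  a2 = 2*a1 - a0 mod 37
  a2 = 2*32 - 21 mod 37
  a2 = 64 - 21 mod 37
  a2 = 43 mod 37 = 6
Step 2: The trefoil has determinant 3.
  Number of Fox p-colorings (p prime) is p^2 if p = 3, else p.
  Since 37 does not divide 3, only trivial (constant) colorings exist.
  (So the trial a0 = 21, a1 = 32 with a0 != a1 does NOT extend to a valid coloring of the whole trefoil: the other two crossing relations require 3*(a1 - a0) = 0 (mod 37), which fails.)
  Total colorings = 37
Step 3: a2 = 6, total Fox 37-colorings = 37

6


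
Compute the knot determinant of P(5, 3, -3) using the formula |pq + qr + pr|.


Step 1: Compute pq + qr + pr.
pq = 5*3 = 15
qr = 3*(-3) = -9
pr = 5*(-3) = -15
pq + qr + pr = 15 + (-9) + (-15) = -9
Step 2: Take absolute value.
det(P(5,3,-3)) = |-9| = 9

9


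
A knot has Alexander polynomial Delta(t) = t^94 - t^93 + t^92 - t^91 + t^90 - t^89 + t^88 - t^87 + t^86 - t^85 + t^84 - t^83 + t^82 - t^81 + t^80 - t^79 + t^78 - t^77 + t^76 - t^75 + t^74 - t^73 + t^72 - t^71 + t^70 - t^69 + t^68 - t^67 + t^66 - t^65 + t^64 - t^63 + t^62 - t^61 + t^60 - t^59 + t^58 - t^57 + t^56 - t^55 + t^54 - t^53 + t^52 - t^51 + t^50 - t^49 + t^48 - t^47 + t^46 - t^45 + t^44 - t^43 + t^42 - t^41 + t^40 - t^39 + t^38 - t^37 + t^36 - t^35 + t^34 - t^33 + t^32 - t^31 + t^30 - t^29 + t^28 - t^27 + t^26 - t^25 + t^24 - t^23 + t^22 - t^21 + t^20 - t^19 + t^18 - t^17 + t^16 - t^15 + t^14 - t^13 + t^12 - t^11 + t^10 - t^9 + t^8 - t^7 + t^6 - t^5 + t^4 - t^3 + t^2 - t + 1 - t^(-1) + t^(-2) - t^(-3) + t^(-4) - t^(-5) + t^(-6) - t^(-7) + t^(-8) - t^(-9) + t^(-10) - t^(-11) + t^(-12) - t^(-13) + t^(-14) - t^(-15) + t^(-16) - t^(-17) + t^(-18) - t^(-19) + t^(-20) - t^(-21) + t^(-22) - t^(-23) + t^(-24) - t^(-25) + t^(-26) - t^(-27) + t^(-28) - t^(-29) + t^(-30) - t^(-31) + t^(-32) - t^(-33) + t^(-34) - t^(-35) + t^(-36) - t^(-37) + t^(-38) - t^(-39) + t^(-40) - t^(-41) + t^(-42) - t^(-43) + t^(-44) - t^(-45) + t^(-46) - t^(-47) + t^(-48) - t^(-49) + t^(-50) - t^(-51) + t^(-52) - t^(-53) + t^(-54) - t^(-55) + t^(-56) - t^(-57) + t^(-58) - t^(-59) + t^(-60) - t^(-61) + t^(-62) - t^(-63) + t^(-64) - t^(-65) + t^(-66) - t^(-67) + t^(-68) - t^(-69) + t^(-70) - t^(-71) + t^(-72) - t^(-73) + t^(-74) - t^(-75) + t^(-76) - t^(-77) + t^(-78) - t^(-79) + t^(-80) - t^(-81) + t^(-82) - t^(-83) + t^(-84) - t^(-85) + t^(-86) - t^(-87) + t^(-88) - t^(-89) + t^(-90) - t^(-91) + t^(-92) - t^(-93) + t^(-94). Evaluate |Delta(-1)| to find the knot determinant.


Step 1: The polynomial has 189 terms with alternating signs, exponents from 94 down to -94.
Step 2: Substitute t = -1. The i-th term has coefficient (-1)^i and exponent (m-i),
  so its value is (-1)^i * (-1)^(m-i) = (-1)^m = 1 for every i.
Step 3: All 189 terms equal 1, so Delta(-1) = 189 * (1) = 189
Step 4: |Delta(-1)| = 189

189
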